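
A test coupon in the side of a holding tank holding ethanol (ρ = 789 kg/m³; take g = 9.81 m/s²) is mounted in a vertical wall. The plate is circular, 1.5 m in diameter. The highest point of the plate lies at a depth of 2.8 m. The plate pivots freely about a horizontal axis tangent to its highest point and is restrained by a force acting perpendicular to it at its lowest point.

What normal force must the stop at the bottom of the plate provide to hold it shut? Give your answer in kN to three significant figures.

γ = ρg = 789 × 9.81 / 1000 = 7.74009 kN/m³.
The centroid is at the centre, 0.75 m below the top of the plate, so the centroid depth is h_c = 2.8 + 0.75 = 3.55 m.
A = π(0.75)² = 1.76715 m².
Resultant F = γ·h_c·A = 7.74009 × 3.55 × 1.76715 = 48.5565 kN.
I_c = πr⁴/4 = π × 0.75⁴/4 = 0.248505 m⁴.
Centre of pressure: y_p = y_c + I_c/(y_c·A) = 3.55 + 0.248505/(3.55 × 1.76715) = 3.55 + 0.0396126 = 3.58961 m along the plane.
The resultant acts 0.75 + 0.0396126 = 0.789613 m (along the plate) below the hinge at the top edge, so the moment about the hinge is M = F × 0.789613 = 48.5565 × 0.789613 = 38.3408 kN·m.
A normal force at the bottom, 1.5 m from the hinge, must supply this moment: P = 38.3408/1.5 = 25.5605 kN.

P ≈ 25.6 kN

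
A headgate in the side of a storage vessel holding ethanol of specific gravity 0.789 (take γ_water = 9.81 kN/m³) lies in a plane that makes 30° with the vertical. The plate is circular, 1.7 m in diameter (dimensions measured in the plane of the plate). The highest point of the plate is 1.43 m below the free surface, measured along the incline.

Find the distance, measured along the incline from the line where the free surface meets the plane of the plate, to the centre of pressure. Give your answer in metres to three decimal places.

γ = 0.789 × 9.81 = 7.74009 kN/m³.
The plate makes 30° with the vertical, i.e. θ = 90° − 30° = 60° to the horizontal. Measuring y along the incline from the free-surface line, vertical depth h = y·sinθ with sinθ = 0.866025.
The centroid is at the centre, 0.85 m below the top of the plate, so y_c = 1.43 + 0.85 = 2.28 m and h_c = 2.28 × 0.866025 = 1.97454 m.
A = π(0.85)² = 2.2698 m².
Resultant F = γ·h_c·A = 7.74009 × 1.97454 × 2.2698 = 34.6896 kN.
I_c = πr⁴/4 = π × 0.85⁴/4 = 0.409983 m⁴.
Centre of pressure: y_p = y_c + I_c/(y_c·A) = 2.28 + 0.409983/(2.28 × 2.2698) = 2.28 + 0.0792216 = 2.35922 m along the plane.

y_p = 2.359 m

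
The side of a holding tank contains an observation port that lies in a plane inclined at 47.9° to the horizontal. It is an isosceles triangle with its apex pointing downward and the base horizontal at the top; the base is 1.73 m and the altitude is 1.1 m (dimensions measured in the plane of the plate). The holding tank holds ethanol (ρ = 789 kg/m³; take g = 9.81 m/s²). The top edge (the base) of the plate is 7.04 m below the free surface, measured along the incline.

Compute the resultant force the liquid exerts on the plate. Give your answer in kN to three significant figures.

F ≈ 40.5 kN

γ = ρg = 789 × 9.81 / 1000 = 7.74009 kN/m³.
Let θ = 47.9° be the plate's angle to the horizontal; measure y along the incline from where the plane meets the free surface. Vertical depth h = y·sinθ with sinθ = 0.741976.
With the apex down, the centroid sits h/3 = 1.1/3 = 0.366667 m below the base (the top edge), so y_c = 7.04 + 0.366667 = 7.40667 m and h_c = 7.40667 × 0.741976 = 5.49557 m.
A = ½ × 1.73 × 1.1 = 0.9515 m².
Resultant F = γ·h_c·A = 7.74009 × 5.49557 × 0.9515 = 40.4732 kN.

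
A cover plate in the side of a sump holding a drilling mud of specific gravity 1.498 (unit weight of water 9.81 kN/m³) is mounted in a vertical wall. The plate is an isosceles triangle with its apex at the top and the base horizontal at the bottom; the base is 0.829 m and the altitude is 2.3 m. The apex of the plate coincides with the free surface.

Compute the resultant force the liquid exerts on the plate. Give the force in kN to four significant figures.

γ = 1.498 × 9.81 = 14.69538 kN/m³.
With the apex up, the centroid sits 2h/3 = 2 × 2.3/3 = 1.53333 m below the apex, so the centroid depth is h_c = 1.53333 m.
A = ½ × 0.829 × 2.3 = 0.95335 m².
Resultant F = γ·h_c·A = 14.69538 × 1.53333 × 0.95335 = 21.4817 kN.

F ≈ 21.48 kN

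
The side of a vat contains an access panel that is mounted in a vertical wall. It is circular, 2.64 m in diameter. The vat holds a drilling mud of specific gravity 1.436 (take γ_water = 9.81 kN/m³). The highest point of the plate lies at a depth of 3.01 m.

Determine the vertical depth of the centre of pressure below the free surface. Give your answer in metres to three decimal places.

γ = 1.436 × 9.81 = 14.08716 kN/m³.
The centroid is at the centre, 1.32 m below the top of the plate, so the centroid depth is h_c = 3.01 + 1.32 = 4.33 m.
A = π(1.32)² = 5.47391 m².
Resultant F = γ·h_c·A = 14.08716 × 4.33 × 5.47391 = 333.894 kN.
I_c = πr⁴/4 = π × 1.32⁴/4 = 2.38444 m⁴.
Centre of pressure: y_p = y_c + I_c/(y_c·A) = 4.33 + 2.38444/(4.33 × 5.47391) = 4.33 + 0.100601 = 4.4306 m along the plane.

h_p = 4.431 m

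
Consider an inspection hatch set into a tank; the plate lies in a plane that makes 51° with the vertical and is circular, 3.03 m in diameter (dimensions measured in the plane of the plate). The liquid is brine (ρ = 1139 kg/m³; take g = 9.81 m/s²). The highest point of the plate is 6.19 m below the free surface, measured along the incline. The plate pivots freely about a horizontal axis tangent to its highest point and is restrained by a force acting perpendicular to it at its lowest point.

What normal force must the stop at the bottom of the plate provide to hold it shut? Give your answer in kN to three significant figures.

P ≈ 205 kN

γ = ρg = 1139 × 9.81 / 1000 = 11.17359 kN/m³.
The plate makes 51° with the vertical, i.e. θ = 90° − 51° = 39° to the horizontal. Measuring y along the incline from the free-surface line, vertical depth h = y·sinθ with sinθ = 0.629320.
The centroid is at the centre, 1.515 m below the top of the plate, so y_c = 6.19 + 1.515 = 7.705 m and h_c = 7.705 × 0.629320 = 4.84891 m.
A = π(1.515)² = 7.21066 m².
Resultant F = γ·h_c·A = 11.17359 × 4.84891 × 7.21066 = 390.672 kN.
I_c = πr⁴/4 = π × 1.515⁴/4 = 4.13752 m⁴.
Centre of pressure: y_p = y_c + I_c/(y_c·A) = 7.705 + 4.13752/(7.705 × 7.21066) = 7.705 + 0.0744719 = 7.77947 m along the plane.
The resultant acts 1.515 + 0.0744719 = 1.58947 m (along the plate) below the hinge at the top edge, so the moment about the hinge is M = F × 1.58947 = 390.672 × 1.58947 = 620.961 kN·m.
A normal force at the bottom, 3.03 m from the hinge, must supply this moment: P = 620.961/3.03 = 204.938 kN.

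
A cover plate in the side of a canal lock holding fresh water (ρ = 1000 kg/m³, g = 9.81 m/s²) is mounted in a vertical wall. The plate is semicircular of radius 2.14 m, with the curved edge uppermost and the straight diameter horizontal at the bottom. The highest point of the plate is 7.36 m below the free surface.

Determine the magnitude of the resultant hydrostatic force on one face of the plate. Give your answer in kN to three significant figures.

F ≈ 606 kN

γ = ρg = 1000 × 9.81 = 9810 N/m³ = 9.81 kN/m³.
The centroid lies 4r/(3π) = 0.908244 m above the diameter, so r − 4r/(3π) = 2.14 − 0.908244 = 1.23176 m below the topmost point, so the centroid depth is h_c = 7.36 + 1.23176 = 8.59176 m.
A = πr²/2 = π × 2.14²/2 = 7.19362 m².
Resultant F = γ·h_c·A = 9.81 × 8.59176 × 7.19362 = 606.315 kN.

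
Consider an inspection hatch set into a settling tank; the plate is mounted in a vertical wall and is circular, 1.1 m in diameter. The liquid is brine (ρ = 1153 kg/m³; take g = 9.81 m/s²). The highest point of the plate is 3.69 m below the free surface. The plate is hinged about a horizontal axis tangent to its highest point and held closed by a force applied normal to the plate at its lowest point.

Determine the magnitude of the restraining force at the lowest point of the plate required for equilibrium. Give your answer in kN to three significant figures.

γ = ρg = 1153 × 9.81 / 1000 = 11.31093 kN/m³.
The centroid is at the centre, 0.55 m below the top of the plate, so the centroid depth is h_c = 3.69 + 0.55 = 4.24 m.
A = π(0.55)² = 0.950332 m².
Resultant F = γ·h_c·A = 11.31093 × 4.24 × 0.950332 = 45.5763 kN.
I_c = πr⁴/4 = π × 0.55⁴/4 = 0.0718688 m⁴.
Centre of pressure: y_p = y_c + I_c/(y_c·A) = 4.24 + 0.0718688/(4.24 × 0.950332) = 4.24 + 0.0178361 = 4.25784 m along the plane.
The resultant acts 0.55 + 0.0178361 = 0.567836 m (along the plate) below the hinge at the top edge, so the moment about the hinge is M = F × 0.567836 = 45.5763 × 0.567836 = 25.8799 kN·m.
A normal force at the bottom, 1.1 m from the hinge, must supply this moment: P = 25.8799/1.1 = 23.5272 kN.

P ≈ 23.5 kN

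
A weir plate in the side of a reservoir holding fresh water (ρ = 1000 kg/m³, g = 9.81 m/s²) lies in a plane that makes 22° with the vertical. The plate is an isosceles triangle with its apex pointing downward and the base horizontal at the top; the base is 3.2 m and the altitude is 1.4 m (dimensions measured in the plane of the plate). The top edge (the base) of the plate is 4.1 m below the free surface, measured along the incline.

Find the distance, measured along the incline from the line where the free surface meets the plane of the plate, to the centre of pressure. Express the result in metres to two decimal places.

γ = ρg = 1000 × 9.81 = 9810 N/m³ = 9.81 kN/m³.
The plate makes 22° with the vertical, i.e. θ = 90° − 22° = 68° to the horizontal. Measuring y along the incline from the free-surface line, vertical depth h = y·sinθ with sinθ = 0.927184.
With the apex down, the centroid sits h/3 = 1.4/3 = 0.466667 m below the base (the top edge), so y_c = 4.1 + 0.466667 = 4.56667 m and h_c = 4.56667 × 0.927184 = 4.23414 m.
A = ½ × 3.2 × 1.4 = 2.24 m².
Resultant F = γ·h_c·A = 9.81 × 4.23414 × 2.24 = 93.0427 kN.
I_c = b·h³/36 = 3.2 × 1.4³/36 = 0.243911 m⁴.
Centre of pressure: y_p = y_c + I_c/(y_c·A) = 4.56667 + 0.243911/(4.56667 × 2.24) = 4.56667 + 0.0238443 = 4.59051 m along the plane.

y_p = 4.59 m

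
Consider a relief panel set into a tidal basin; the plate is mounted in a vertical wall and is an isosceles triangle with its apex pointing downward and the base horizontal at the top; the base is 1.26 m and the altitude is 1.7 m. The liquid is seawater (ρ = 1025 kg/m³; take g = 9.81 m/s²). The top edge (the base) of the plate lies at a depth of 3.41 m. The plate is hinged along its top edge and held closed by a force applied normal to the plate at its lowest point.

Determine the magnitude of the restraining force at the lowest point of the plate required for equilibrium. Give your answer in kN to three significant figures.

P ≈ 15.3 kN

γ = ρg = 1025 × 9.81 / 1000 = 10.05525 kN/m³.
With the apex down, the centroid sits h/3 = 1.7/3 = 0.566667 m below the base (the top edge), so the centroid depth is h_c = 3.41 + 0.566667 = 3.97667 m.
A = ½ × 1.26 × 1.7 = 1.071 m².
Resultant F = γ·h_c·A = 10.05525 × 3.97667 × 1.071 = 42.8254 kN.
I_c = b·h³/36 = 1.26 × 1.7³/36 = 0.171955 m⁴.
Centre of pressure: y_p = y_c + I_c/(y_c·A) = 3.97667 + 0.171955/(3.97667 × 1.071) = 3.97667 + 0.0403744 = 4.01704 m along the plane.
The resultant acts 0.566667 + 0.0403744 = 0.607041 m (along the plate) below the hinge at the top edge, so the moment about the hinge is M = F × 0.607041 = 42.8254 × 0.607041 = 25.9968 kN·m.
A normal force at the bottom, 1.7 m from the hinge, must supply this moment: P = 25.9968/1.7 = 15.2922 kN.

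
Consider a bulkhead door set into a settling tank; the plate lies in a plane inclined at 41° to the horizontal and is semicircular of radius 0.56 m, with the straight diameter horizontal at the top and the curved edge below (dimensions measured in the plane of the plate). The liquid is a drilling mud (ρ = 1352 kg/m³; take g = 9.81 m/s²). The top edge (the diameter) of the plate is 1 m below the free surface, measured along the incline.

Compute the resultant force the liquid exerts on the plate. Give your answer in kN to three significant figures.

F ≈ 5.31 kN

γ = ρg = 1352 × 9.81 / 1000 = 13.26312 kN/m³.
Let θ = 41° be the plate's angle to the horizontal; measure y along the incline from where the plane meets the free surface. Vertical depth h = y·sinθ with sinθ = 0.656059.
The centroid of a semicircle lies 4r/(3π) = 0.237671 m from the diameter, here below the top edge, so y_c = 1 + 0.237671 = 1.23767 m and h_c = 1.23767 × 0.656059 = 0.811985 m.
A = πr²/2 = π × 0.56²/2 = 0.492602 m².
Resultant F = γ·h_c·A = 13.26312 × 0.811985 × 0.492602 = 5.30505 kN.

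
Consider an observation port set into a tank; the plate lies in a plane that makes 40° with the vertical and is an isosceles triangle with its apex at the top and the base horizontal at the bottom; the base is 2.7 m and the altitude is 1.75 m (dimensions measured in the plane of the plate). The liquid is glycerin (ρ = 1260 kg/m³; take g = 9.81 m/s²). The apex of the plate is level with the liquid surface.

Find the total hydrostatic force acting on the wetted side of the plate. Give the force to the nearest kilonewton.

F ≈ 26 kN

γ = ρg = 1260 × 9.81 / 1000 = 12.3606 kN/m³.
The plate makes 40° with the vertical, i.e. θ = 90° − 40° = 50° to the horizontal. Measuring y along the incline from the free-surface line, vertical depth h = y·sinθ with sinθ = 0.766044.
With the apex up, the centroid sits 2h/3 = 2 × 1.75/3 = 1.16667 m below the apex, so y_c = 1.16667 m and h_c = 1.16667 × 0.766044 = 0.893721 m.
A = ½ × 2.7 × 1.75 = 2.3625 m².
Resultant F = γ·h_c·A = 12.3606 × 0.893721 × 2.3625 = 26.0984 kN.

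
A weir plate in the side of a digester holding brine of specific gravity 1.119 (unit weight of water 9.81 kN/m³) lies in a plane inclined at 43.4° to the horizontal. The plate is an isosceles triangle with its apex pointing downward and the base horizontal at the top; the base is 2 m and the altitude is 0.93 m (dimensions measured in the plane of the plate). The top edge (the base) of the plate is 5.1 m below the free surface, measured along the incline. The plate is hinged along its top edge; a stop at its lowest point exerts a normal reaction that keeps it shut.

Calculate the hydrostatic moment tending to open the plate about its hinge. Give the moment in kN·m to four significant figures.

M ≈ 12.10 kN·m

γ = 1.119 × 9.81 = 10.97739 kN/m³.
Let θ = 43.4° be the plate's angle to the horizontal; measure y along the incline from where the plane meets the free surface. Vertical depth h = y·sinθ with sinθ = 0.687088.
With the apex down, the centroid sits h/3 = 0.93/3 = 0.31 m below the base (the top edge), so y_c = 5.1 + 0.31 = 5.41 m and h_c = 5.41 × 0.687088 = 3.71715 m.
A = ½ × 2 × 0.93 = 0.93 m².
Resultant F = γ·h_c·A = 10.97739 × 3.71715 × 0.93 = 37.9483 kN.
I_c = b·h³/36 = 2 × 0.93³/36 = 0.0446865 m⁴.
Centre of pressure: y_p = y_c + I_c/(y_c·A) = 5.41 + 0.0446865/(5.41 × 0.93) = 5.41 + 0.0088817 = 5.41888 m along the plane.
The resultant acts 0.31 + 0.0088817 = 0.318882 m (along the plate) below the hinge at the top edge, so the moment about the hinge is M = F × 0.318882 = 37.9483 × 0.318882 = 12.101 kN·m.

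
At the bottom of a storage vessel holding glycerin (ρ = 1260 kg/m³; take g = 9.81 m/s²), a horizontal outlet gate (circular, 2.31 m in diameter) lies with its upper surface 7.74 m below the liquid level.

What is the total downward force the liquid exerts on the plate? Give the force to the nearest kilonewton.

F ≈ 401 kN

γ = ρg = 1260 × 9.81 / 1000 = 12.3606 kN/m³.
The plate is horizontal, so pressure is uniform at p = γ·h = 12.3606 × 7.74 = 95.671 kN/m².
A = π(1.155)² = 4.19096 m².
F = p·A = 95.671 × 4.19096 = 400.953 kN.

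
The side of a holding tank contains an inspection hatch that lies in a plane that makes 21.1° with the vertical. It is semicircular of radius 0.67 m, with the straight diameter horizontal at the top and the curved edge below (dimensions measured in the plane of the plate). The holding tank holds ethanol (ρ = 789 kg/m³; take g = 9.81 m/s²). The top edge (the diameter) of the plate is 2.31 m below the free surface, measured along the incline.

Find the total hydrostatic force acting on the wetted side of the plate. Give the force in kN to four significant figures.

γ = ρg = 789 × 9.81 / 1000 = 7.74009 kN/m³.
The plate makes 21.1° with the vertical, i.e. θ = 90° − 21.1° = 68.9° to the horizontal. Measuring y along the incline from the free-surface line, vertical depth h = y·sinθ with sinθ = 0.932954.
The centroid of a semicircle lies 4r/(3π) = 0.284357 m from the diameter, here below the top edge, so y_c = 2.31 + 0.284357 = 2.59436 m and h_c = 2.59436 × 0.932954 = 2.42042 m.
A = πr²/2 = π × 0.67²/2 = 0.70513 m².
Resultant F = γ·h_c·A = 7.74009 × 2.42042 × 0.70513 = 13.2101 kN.

F ≈ 13.21 kN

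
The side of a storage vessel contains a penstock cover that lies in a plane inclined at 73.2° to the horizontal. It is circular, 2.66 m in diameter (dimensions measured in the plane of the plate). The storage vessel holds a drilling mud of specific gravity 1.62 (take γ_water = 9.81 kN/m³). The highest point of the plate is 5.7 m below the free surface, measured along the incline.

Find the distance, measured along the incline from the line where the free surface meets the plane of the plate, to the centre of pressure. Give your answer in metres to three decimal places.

y_p = 7.093 m

γ = 1.62 × 9.81 = 15.8922 kN/m³.
Let θ = 73.2° be the plate's angle to the horizontal; measure y along the incline from where the plane meets the free surface. Vertical depth h = y·sinθ with sinθ = 0.957319.
The centroid is at the centre, 1.33 m below the top of the plate, so y_c = 5.7 + 1.33 = 7.03 m and h_c = 7.03 × 0.957319 = 6.72995 m.
A = π(1.33)² = 5.55716 m².
Resultant F = γ·h_c·A = 15.8922 × 6.72995 × 5.55716 = 594.359 kN.
I_c = πr⁴/4 = π × 1.33⁴/4 = 2.45752 m⁴.
Centre of pressure: y_p = y_c + I_c/(y_c·A) = 7.03 + 2.45752/(7.03 × 5.55716) = 7.03 + 0.0629055 = 7.09291 m along the plane.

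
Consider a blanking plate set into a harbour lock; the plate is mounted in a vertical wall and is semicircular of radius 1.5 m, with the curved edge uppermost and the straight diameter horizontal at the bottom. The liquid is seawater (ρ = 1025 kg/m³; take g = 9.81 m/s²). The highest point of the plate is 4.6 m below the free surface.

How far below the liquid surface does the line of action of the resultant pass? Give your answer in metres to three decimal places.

γ = ρg = 1025 × 9.81 / 1000 = 10.05525 kN/m³.
The centroid lies 4r/(3π) = 0.63662 m above the diameter, so r − 4r/(3π) = 1.5 − 0.63662 = 0.86338 m below the topmost point, so the centroid depth is h_c = 4.6 + 0.86338 = 5.46338 m.
A = πr²/2 = π × 1.5²/2 = 3.53429 m².
Resultant F = γ·h_c·A = 10.05525 × 5.46338 × 3.53429 = 194.159 kN.
I_c = (π/8 − 8/(9π))·r⁴ = 0.109757 × 1.5⁴ = 0.555645 m⁴.
Centre of pressure: y_p = y_c + I_c/(y_c·A) = 5.46338 + 0.555645/(5.46338 × 3.53429) = 5.46338 + 0.0287762 = 5.49216 m along the plane.

h_p = 5.492 m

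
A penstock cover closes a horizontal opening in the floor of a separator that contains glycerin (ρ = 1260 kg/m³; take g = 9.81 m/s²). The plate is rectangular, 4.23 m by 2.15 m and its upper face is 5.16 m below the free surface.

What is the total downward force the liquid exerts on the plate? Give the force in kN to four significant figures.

γ = ρg = 1260 × 9.81 / 1000 = 12.3606 kN/m³.
The plate is horizontal, so pressure is uniform at p = γ·h = 12.3606 × 5.16 = 63.7807 kN/m².
A = 4.23 × 2.15 = 9.0945 m².
F = p·A = 63.7807 × 9.0945 = 580.054 kN.

F ≈ 580.1 kN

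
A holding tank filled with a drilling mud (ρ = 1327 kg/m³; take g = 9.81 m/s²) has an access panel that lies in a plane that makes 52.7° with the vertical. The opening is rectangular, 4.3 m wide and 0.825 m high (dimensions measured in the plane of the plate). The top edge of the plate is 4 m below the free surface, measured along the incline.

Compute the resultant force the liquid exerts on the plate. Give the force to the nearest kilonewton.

γ = ρg = 1327 × 9.81 / 1000 = 13.01787 kN/m³.
The plate makes 52.7° with the vertical, i.e. θ = 90° − 52.7° = 37.3° to the horizontal. Measuring y along the incline from the free-surface line, vertical depth h = y·sinθ with sinθ = 0.605988.
The centroid lies 0.825/2 = 0.4125 m below the top edge, so y_c = 4 + 0.4125 = 4.4125 m and h_c = 4.4125 × 0.605988 = 2.67392 m.
A = 4.3 × 0.825 = 3.5475 m².
Resultant F = γ·h_c·A = 13.01787 × 2.67392 × 3.5475 = 123.484 kN.

F ≈ 123 kN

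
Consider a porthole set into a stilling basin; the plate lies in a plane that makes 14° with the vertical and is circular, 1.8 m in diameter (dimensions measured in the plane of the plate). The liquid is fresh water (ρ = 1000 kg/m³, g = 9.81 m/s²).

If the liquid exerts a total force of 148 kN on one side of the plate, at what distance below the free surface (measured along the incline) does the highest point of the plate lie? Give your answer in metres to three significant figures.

y_top ≈ 5.21 m

γ = ρg = 1000 × 9.81 = 9810 N/m³ = 9.81 kN/m³.
A = π(0.9)² = 2.54469 m².
From F = γ·h_c·A, the centroid depth is h_c = 148/(9.81 × 2.54469) = 5.92868 m.
The plate makes 14° with the vertical, i.e. θ = 90° − 14° = 76° to the horizontal. Measuring y along the incline from the free-surface line, vertical depth h = y·sinθ with sinθ = 0.970296.
Along the incline, y_c = h_c/sinθ = 5.92868/0.970296 = 6.11018 m.
The centroid is at the centre, 0.9 m below the top of the plate, so the highest point sits at y_top = 6.11018 − 0.9 = 5.21018 m along the incline.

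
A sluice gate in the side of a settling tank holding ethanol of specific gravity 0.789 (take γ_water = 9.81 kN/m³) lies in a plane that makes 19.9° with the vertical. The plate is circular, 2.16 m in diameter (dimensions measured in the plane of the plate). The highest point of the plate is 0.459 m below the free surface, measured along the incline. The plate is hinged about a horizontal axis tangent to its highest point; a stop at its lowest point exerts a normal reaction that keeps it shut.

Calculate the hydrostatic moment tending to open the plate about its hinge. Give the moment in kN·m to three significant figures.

γ = 0.789 × 9.81 = 7.74009 kN/m³.
The plate makes 19.9° with the vertical, i.e. θ = 90° − 19.9° = 70.1° to the horizontal. Measuring y along the incline from the free-surface line, vertical depth h = y·sinθ with sinθ = 0.940288.
The centroid is at the centre, 1.08 m below the top of the plate, so y_c = 0.459 + 1.08 = 1.539 m and h_c = 1.539 × 0.940288 = 1.4471 m.
A = π(1.08)² = 3.66435 m².
Resultant F = γ·h_c·A = 7.74009 × 1.4471 × 3.66435 = 41.0432 kN.
I_c = πr⁴/4 = π × 1.08⁴/4 = 1.06853 m⁴.
Centre of pressure: y_p = y_c + I_c/(y_c·A) = 1.539 + 1.06853/(1.539 × 3.66435) = 1.539 + 0.189475 = 1.72847 m along the plane.
The resultant acts 1.08 + 0.189475 = 1.26948 m (along the plate) below the hinge at the top edge, so the moment about the hinge is M = F × 1.26948 = 41.0432 × 1.26948 = 52.1035 kN·m.

M ≈ 52.1 kN·m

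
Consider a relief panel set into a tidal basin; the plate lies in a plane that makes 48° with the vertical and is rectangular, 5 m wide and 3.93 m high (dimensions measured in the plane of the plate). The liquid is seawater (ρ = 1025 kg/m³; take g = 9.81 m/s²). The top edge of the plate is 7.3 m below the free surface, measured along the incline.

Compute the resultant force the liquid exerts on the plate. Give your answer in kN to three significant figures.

F ≈ 1220 kN

γ = ρg = 1025 × 9.81 / 1000 = 10.05525 kN/m³.
The plate makes 48° with the vertical, i.e. θ = 90° − 48° = 42° to the horizontal. Measuring y along the incline from the free-surface line, vertical depth h = y·sinθ with sinθ = 0.669131.
The centroid lies 3.93/2 = 1.965 m below the top edge, so y_c = 7.3 + 1.965 = 9.265 m and h_c = 9.265 × 0.669131 = 6.1995 m.
A = 5 × 3.93 = 19.65 m².
Resultant F = γ·h_c·A = 10.05525 × 6.1995 × 19.65 = 1224.93 kN.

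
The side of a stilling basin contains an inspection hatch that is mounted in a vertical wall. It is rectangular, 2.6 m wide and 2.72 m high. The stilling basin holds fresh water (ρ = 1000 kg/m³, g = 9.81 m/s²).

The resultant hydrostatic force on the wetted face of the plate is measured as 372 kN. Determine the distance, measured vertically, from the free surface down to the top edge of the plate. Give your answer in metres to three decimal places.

γ = ρg = 1000 × 9.81 = 9810 N/m³ = 9.81 kN/m³.
A = 2.6 × 2.72 = 7.072 m².
From F = γ·h_c·A, the centroid depth is h_c = 372/(9.81 × 7.072) = 5.36206 m.
The centroid lies 2.72/2 = 1.36 m below the top edge, so the top edge sits at h_top = 5.36206 − 1.36 = 4.00206 m below the surface.

d_top ≈ 4.002 m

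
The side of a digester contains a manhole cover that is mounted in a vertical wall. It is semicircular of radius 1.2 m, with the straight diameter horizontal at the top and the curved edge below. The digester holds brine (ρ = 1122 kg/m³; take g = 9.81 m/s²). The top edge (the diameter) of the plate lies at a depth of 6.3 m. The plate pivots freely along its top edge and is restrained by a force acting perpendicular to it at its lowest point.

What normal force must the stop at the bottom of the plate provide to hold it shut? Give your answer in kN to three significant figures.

P ≈ 74.0 kN

γ = ρg = 1122 × 9.81 / 1000 = 11.00682 kN/m³.
The centroid of a semicircle lies 4r/(3π) = 0.509296 m from the diameter, here below the top edge, so the centroid depth is h_c = 6.3 + 0.509296 = 6.8093 m.
A = πr²/2 = π × 1.2²/2 = 2.26195 m².
Resultant F = γ·h_c·A = 11.00682 × 6.8093 × 2.26195 = 169.53 kN.
I_c = (π/8 − 8/(9π))·r⁴ = 0.109757 × 1.2⁴ = 0.227592 m⁴.
Centre of pressure: y_p = y_c + I_c/(y_c·A) = 6.8093 + 0.227592/(6.8093 × 2.26195) = 6.8093 + 0.0147765 = 6.82408 m along the plane.
The resultant acts 0.509296 + 0.0147765 = 0.524072 m (along the plate) below the hinge at the top edge, so the moment about the hinge is M = F × 0.524072 = 169.53 × 0.524072 = 88.8459 kN·m.
A normal force at the bottom, 1.2 m from the hinge, must supply this moment: P = 88.8459/1.2 = 74.0383 kN.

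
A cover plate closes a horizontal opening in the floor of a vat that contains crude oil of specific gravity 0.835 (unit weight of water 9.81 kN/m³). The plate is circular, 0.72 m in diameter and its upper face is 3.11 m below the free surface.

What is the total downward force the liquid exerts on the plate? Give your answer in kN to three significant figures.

γ = 0.835 × 9.81 = 8.19135 kN/m³.
The plate is horizontal, so pressure is uniform at p = γ·h = 8.19135 × 3.11 = 25.4751 kN/m².
A = π(0.36)² = 0.40715 m².
F = p·A = 25.4751 × 0.40715 = 10.3722 kN.

F ≈ 10.4 kN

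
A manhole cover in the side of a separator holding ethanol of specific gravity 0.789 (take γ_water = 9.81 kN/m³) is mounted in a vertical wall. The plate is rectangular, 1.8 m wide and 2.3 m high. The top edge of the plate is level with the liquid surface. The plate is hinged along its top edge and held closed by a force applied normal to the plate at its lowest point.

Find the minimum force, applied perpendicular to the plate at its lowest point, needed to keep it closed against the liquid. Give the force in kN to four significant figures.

P ≈ 24.57 kN

γ = 0.789 × 9.81 = 7.74009 kN/m³.
The centroid lies 2.3/2 = 1.15 m below the top edge, so the centroid depth is h_c = 1.15 m.
A = 1.8 × 2.3 = 4.14 m².
Resultant F = γ·h_c·A = 7.74009 × 1.15 × 4.14 = 36.8506 kN.
I_c = b·h³/12 = 1.8 × 2.3³/12 = 1.82505 m⁴.
Centre of pressure: y_p = y_c + I_c/(y_c·A) = 1.15 + 1.82505/(1.15 × 4.14) = 1.15 + 0.383333 = 1.53333 m along the plane.
The resultant acts 1.15 + 0.383333 = 1.53333 m (along the plate) below the hinge at the top edge, so the moment about the hinge is M = F × 1.53333 = 36.8506 × 1.53333 = 56.5041 kN·m.
A normal force at the bottom, 2.3 m from the hinge, must supply this moment: P = 56.5041/2.3 = 24.567 kN.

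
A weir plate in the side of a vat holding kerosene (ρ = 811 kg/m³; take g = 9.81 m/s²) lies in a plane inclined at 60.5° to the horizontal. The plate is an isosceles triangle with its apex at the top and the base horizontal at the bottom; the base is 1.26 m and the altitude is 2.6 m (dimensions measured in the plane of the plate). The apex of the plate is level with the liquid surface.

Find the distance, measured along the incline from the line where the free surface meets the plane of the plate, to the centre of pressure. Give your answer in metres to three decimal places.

γ = ρg = 811 × 9.81 / 1000 = 7.95591 kN/m³.
Let θ = 60.5° be the plate's angle to the horizontal; measure y along the incline from where the plane meets the free surface. Vertical depth h = y·sinθ with sinθ = 0.870356.
With the apex up, the centroid sits 2h/3 = 2 × 2.6/3 = 1.73333 m below the apex, so y_c = 1.73333 m and h_c = 1.73333 × 0.870356 = 1.50861 m.
A = ½ × 1.26 × 2.6 = 1.638 m².
Resultant F = γ·h_c·A = 7.95591 × 1.50861 × 1.638 = 19.6599 kN.
I_c = b·h³/36 = 1.26 × 2.6³/36 = 0.61516 m⁴.
Centre of pressure: y_p = y_c + I_c/(y_c·A) = 1.73333 + 0.61516/(1.73333 × 1.638) = 1.73333 + 0.216667 = 1.95 m along the plane.

y_p = 1.950 m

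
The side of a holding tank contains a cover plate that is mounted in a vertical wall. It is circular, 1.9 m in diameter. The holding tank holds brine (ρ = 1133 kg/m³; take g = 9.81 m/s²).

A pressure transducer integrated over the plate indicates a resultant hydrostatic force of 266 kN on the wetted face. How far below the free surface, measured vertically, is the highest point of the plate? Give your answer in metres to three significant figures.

d_top ≈ 7.49 m

γ = ρg = 1133 × 9.81 / 1000 = 11.11473 kN/m³.
A = π(0.95)² = 2.83529 m².
From F = γ·h_c·A, the centroid depth is h_c = 266/(11.11473 × 2.83529) = 8.44083 m.
The centroid is at the centre, 0.95 m below the top of the plate, so the highest point sits at h_top = 8.44083 − 0.95 = 7.49083 m below the surface.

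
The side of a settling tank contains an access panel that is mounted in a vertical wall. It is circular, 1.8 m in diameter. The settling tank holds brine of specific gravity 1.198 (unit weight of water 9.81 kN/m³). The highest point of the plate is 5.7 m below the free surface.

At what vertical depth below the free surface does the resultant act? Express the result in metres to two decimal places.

h_p = 6.63 m

γ = 1.198 × 9.81 = 11.75238 kN/m³.
The centroid is at the centre, 0.9 m below the top of the plate, so the centroid depth is h_c = 5.7 + 0.9 = 6.6 m.
A = π(0.9)² = 2.54469 m².
Resultant F = γ·h_c·A = 11.75238 × 6.6 × 2.54469 = 197.381 kN.
I_c = πr⁴/4 = π × 0.9⁴/4 = 0.5153 m⁴.
Centre of pressure: y_p = y_c + I_c/(y_c·A) = 6.6 + 0.5153/(6.6 × 2.54469) = 6.6 + 0.0306818 = 6.63068 m along the plane.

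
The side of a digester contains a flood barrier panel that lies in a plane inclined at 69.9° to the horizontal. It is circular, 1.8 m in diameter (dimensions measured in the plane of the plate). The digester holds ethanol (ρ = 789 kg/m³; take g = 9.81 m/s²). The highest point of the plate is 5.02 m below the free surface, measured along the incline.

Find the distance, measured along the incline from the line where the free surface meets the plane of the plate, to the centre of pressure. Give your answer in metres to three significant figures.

γ = ρg = 789 × 9.81 / 1000 = 7.74009 kN/m³.
Let θ = 69.9° be the plate's angle to the horizontal; measure y along the incline from where the plane meets the free surface. Vertical depth h = y·sinθ with sinθ = 0.939094.
The centroid is at the centre, 0.9 m below the top of the plate, so y_c = 5.02 + 0.9 = 5.92 m and h_c = 5.92 × 0.939094 = 5.55944 m.
A = π(0.9)² = 2.54469 m².
Resultant F = γ·h_c·A = 7.74009 × 5.55944 × 2.54469 = 109.499 kN.
I_c = πr⁴/4 = π × 0.9⁴/4 = 0.5153 m⁴.
Centre of pressure: y_p = y_c + I_c/(y_c·A) = 5.92 + 0.5153/(5.92 × 2.54469) = 5.92 + 0.0342061 = 5.95421 m along the plane.

y_p = 5.95 m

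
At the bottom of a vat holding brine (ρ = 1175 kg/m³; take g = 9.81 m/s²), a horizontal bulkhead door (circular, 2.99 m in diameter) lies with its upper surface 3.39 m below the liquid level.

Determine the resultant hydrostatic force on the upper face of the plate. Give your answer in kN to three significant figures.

F ≈ 274 kN

γ = ρg = 1175 × 9.81 / 1000 = 11.52675 kN/m³.
The plate is horizontal, so pressure is uniform at p = γ·h = 11.52675 × 3.39 = 39.0757 kN/m².
A = π(1.495)² = 7.02154 m².
F = p·A = 39.0757 × 7.02154 = 274.372 kN.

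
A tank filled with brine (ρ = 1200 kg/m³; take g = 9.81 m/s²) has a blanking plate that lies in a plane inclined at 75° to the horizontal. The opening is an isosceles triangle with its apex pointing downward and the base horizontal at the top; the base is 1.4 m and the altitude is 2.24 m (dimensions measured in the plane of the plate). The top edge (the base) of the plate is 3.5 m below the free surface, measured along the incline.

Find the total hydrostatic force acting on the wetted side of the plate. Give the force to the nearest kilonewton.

γ = ρg = 1200 × 9.81 / 1000 = 11.772 kN/m³.
Let θ = 75° be the plate's angle to the horizontal; measure y along the incline from where the plane meets the free surface. Vertical depth h = y·sinθ with sinθ = 0.965926.
With the apex down, the centroid sits h/3 = 2.24/3 = 0.746667 m below the base (the top edge), so y_c = 3.5 + 0.746667 = 4.24667 m and h_c = 4.24667 × 0.965926 = 4.10197 m.
A = ½ × 1.4 × 2.24 = 1.568 m².
Resultant F = γ·h_c·A = 11.772 × 4.10197 × 1.568 = 75.7162 kN.

F ≈ 76 kN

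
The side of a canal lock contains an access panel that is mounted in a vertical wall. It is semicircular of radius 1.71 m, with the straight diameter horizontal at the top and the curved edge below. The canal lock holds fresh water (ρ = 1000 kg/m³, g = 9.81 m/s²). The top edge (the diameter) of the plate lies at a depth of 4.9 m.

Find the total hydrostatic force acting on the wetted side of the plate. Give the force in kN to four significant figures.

F ≈ 253.5 kN

γ = ρg = 1000 × 9.81 = 9810 N/m³ = 9.81 kN/m³.
The centroid of a semicircle lies 4r/(3π) = 0.725747 m from the diameter, here below the top edge, so the centroid depth is h_c = 4.9 + 0.725747 = 5.62575 m.
A = πr²/2 = π × 1.71²/2 = 4.59317 m².
Resultant F = γ·h_c·A = 9.81 × 5.62575 × 4.59317 = 253.491 kN.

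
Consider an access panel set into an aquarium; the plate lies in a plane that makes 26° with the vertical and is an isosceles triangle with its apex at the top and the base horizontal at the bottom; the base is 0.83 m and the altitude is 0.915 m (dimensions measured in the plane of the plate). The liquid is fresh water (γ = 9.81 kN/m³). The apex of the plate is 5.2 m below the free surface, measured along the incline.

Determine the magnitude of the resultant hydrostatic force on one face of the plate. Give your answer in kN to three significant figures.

F ≈ 19.5 kN

γ = 9.81 kN/m³.
The plate makes 26° with the vertical, i.e. θ = 90° − 26° = 64° to the horizontal. Measuring y along the incline from the free-surface line, vertical depth h = y·sinθ with sinθ = 0.898794.
With the apex up, the centroid sits 2h/3 = 2 × 0.915/3 = 0.61 m below the apex, so y_c = 5.2 + 0.61 = 5.81 m and h_c = 5.81 × 0.898794 = 5.22199 m.
A = ½ × 0.83 × 0.915 = 0.379725 m².
Resultant F = γ·h_c·A = 9.81 × 5.22199 × 0.379725 = 19.4524 kN.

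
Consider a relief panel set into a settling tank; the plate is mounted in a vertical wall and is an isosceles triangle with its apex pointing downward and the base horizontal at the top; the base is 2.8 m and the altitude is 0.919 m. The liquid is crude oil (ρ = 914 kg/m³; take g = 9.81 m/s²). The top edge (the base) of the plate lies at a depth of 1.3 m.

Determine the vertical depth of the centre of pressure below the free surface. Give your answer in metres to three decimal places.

γ = ρg = 914 × 9.81 / 1000 = 8.96634 kN/m³.
With the apex down, the centroid sits h/3 = 0.919/3 = 0.306333 m below the base (the top edge), so the centroid depth is h_c = 1.3 + 0.306333 = 1.60633 m.
A = ½ × 2.8 × 0.919 = 1.2866 m².
Resultant F = γ·h_c·A = 8.96634 × 1.60633 × 1.2866 = 18.5308 kN.
I_c = b·h³/36 = 2.8 × 0.919³/36 = 0.0603673 m⁴.
Centre of pressure: y_p = y_c + I_c/(y_c·A) = 1.60633 + 0.0603673/(1.60633 × 1.2866) = 1.60633 + 0.0292095 = 1.63554 m along the plane.

h_p = 1.636 m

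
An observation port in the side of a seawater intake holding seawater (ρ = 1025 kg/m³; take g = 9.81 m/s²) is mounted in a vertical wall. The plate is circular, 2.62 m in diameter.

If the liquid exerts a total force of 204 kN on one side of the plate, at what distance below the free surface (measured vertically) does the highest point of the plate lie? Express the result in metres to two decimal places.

γ = ρg = 1025 × 9.81 / 1000 = 10.05525 kN/m³.
A = π(1.31)² = 5.39129 m².
From F = γ·h_c·A, the centroid depth is h_c = 204/(10.05525 × 5.39129) = 3.76309 m.
The centroid is at the centre, 1.31 m below the top of the plate, so the highest point sits at h_top = 3.76309 − 1.31 = 2.45309 m below the surface.

d_top ≈ 2.45 m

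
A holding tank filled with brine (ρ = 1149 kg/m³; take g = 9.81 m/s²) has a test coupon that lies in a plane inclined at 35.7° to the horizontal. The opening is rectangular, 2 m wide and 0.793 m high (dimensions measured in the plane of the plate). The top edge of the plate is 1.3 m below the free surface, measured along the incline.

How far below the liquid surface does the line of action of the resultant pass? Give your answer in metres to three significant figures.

h_p = 1.01 m

γ = ρg = 1149 × 9.81 / 1000 = 11.27169 kN/m³.
Let θ = 35.7° be the plate's angle to the horizontal; measure y along the incline from where the plane meets the free surface. Vertical depth h = y·sinθ with sinθ = 0.583541.
The centroid lies 0.793/2 = 0.3965 m below the top edge, so y_c = 1.3 + 0.3965 = 1.6965 m and h_c = 1.6965 × 0.583541 = 0.989977 m.
A = 2 × 0.793 = 1.586 m².
Resultant F = γ·h_c·A = 11.27169 × 0.989977 × 1.586 = 17.6977 kN.
I_c = b·h³/12 = 2 × 0.793³/12 = 0.0831129 m⁴.
Centre of pressure: y_p = y_c + I_c/(y_c·A) = 1.6965 + 0.0831129/(1.6965 × 1.586) = 1.6965 + 0.0308895 = 1.72739 m along the plane.
Vertically, h_p = y_p·sinθ = 1.72739 × 0.583541 = 1.008 m.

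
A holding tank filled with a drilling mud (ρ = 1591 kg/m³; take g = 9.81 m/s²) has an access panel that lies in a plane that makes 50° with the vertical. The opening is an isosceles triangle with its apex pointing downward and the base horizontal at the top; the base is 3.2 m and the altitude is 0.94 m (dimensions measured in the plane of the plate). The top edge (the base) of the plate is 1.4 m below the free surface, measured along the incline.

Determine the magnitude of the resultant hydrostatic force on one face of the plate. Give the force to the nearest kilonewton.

γ = ρg = 1591 × 9.81 / 1000 = 15.60771 kN/m³.
The plate makes 50° with the vertical, i.e. θ = 90° − 50° = 40° to the horizontal. Measuring y along the incline from the free-surface line, vertical depth h = y·sinθ with sinθ = 0.642788.
With the apex down, the centroid sits h/3 = 0.94/3 = 0.313333 m below the base (the top edge), so y_c = 1.4 + 0.313333 = 1.71333 m and h_c = 1.71333 × 0.642788 = 1.10131 m.
A = ½ × 3.2 × 0.94 = 1.504 m².
Resultant F = γ·h_c·A = 15.60771 × 1.10131 × 1.504 = 25.8521 kN.

F ≈ 26 kN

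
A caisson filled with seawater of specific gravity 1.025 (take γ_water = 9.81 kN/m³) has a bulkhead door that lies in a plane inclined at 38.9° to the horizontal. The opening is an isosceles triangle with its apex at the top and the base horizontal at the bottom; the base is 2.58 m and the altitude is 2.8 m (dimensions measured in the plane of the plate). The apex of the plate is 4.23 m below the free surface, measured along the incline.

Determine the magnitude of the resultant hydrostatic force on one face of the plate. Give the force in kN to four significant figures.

γ = 1.025 × 9.81 = 10.05525 kN/m³.
Let θ = 38.9° be the plate's angle to the horizontal; measure y along the incline from where the plane meets the free surface. Vertical depth h = y·sinθ with sinθ = 0.627963.
With the apex up, the centroid sits 2h/3 = 2 × 2.8/3 = 1.86667 m below the apex, so y_c = 4.23 + 1.86667 = 6.09667 m and h_c = 6.09667 × 0.627963 = 3.82848 m.
A = ½ × 2.58 × 2.8 = 3.612 m².
Resultant F = γ·h_c·A = 10.05525 × 3.82848 × 3.612 = 139.049 kN.

F ≈ 139.0 kN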